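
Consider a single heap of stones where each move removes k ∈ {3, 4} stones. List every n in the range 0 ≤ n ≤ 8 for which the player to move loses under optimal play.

0, 1, 2, 7, 8

Grundy values for subtraction set {3, 4}:
g(0) = mex{} = 0
g(1) = mex{} = 0
g(2) = mex{} = 0
g(3) = mex{0} = 1
g(4) = mex{0} = 1
g(5) = mex{0} = 1
g(6) = mex{0,1} = 2
g(7) = mex{1} = 0
g(8) = mex{1} = 0
The P-positions (g = 0) in 0..8 are 0, 1, 2, 7, 8.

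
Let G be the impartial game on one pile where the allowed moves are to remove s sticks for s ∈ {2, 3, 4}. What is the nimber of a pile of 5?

2

Compute g(0), g(1), … for moves {2, 3, 4}:
g(0) = mex{} = 0
g(1) = mex{} = 0
g(2) = mex{0} = 1
g(3) = mex{0} = 1
g(4) = mex{0,1} = 2
g(5) = mex{0,1} = 2
So g(5) = 2.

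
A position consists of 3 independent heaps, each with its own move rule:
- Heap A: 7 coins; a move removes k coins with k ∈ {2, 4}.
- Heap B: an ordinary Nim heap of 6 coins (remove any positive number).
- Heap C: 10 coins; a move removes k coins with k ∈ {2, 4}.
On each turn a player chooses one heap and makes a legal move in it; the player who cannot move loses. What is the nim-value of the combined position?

4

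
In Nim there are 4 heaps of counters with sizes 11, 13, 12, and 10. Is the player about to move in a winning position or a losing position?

Nim-sum: 11 ^ 13 ^ 12 ^ 10 = 0.
The nim-sum is 0, so this is a P-position: the player to move is in a losing position under optimal play.

Losing position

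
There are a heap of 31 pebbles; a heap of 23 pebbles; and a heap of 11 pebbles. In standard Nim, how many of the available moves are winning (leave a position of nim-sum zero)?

Nim-sum: 31 XOR 23 XOR 11 = 3.
The overall nim-sum is X = 3. A heap of size p has a winning move iff p XOR X < p (reduce it to p XOR X).
  31: 31 XOR 3 = 28 < 31 — winning move (to 28).
  23: 23 XOR 3 = 20 < 23 — winning move (to 20).
  11: 11 XOR 3 = 8 < 11 — winning move (to 8).
That gives 3 winning moves.

3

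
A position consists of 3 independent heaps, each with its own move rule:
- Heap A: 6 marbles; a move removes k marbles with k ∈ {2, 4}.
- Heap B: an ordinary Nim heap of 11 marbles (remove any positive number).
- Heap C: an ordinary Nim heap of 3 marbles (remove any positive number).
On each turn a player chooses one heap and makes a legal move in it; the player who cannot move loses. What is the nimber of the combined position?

Grundy values for heap A (subtraction set {2, 4}):
g(0) = mex{} = 0
g(1) = mex{} = 0
g(2) = mex{0} = 1
g(3) = mex{0} = 1
g(4) = mex{0,1} = 2
g(5) = mex{0,1} = 2
g(6) = mex{1,2} = 0
So g(6) = 0.
Heap B is a plain Nim heap of size 11, so its Grundy value is 11.
Heap C is a plain Nim heap of size 3, so its Grundy value is 3.
By the Sprague-Grundy theorem, the Grundy value of a sum of independent games is the XOR of the component values.
Combined value = 0 XOR 11 XOR 3 = 8.

8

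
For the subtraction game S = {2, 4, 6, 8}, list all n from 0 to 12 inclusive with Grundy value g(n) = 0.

Compute g(0), g(1), … for moves {2, 4, 6, 8}:
k:     0  1  2  3  4  5  6  7  8  9 10 11 12
g(k):  0  0  1  1  2  2  3  3  4  4  0  0  1
The P-positions (g = 0) in 0..12 are 0, 1, 10, 11.

0, 1, 10, 11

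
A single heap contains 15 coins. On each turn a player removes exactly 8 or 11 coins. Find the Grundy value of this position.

Build the Grundy sequence with g(k) = mex{g(k−s) : s ∈ {8, 11}, s ≤ k}:
k:     0  1  2  3  4  5  6  7  8  9 10 11 12 13 14 15
g(k):  0  0  0  0  0  0  0  0  1  1  1  1  1  1  1  1
So g(15) = 1.

1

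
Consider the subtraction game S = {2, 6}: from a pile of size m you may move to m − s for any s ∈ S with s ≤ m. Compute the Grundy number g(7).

1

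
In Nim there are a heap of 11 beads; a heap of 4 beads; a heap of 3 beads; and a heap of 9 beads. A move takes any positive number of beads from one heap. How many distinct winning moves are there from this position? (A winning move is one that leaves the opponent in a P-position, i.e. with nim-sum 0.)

1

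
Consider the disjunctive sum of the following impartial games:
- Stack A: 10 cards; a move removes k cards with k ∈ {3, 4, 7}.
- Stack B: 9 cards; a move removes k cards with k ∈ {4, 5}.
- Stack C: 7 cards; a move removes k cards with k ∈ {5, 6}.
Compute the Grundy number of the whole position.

1

For stack A, compute g(0), g(1), … with moves {3, 4, 7}:
k:     0  1  2  3  4  5  6  7  8  9 10
g(k):  0  0  0  1  1  1  2  2  2  3  0
So g(10) = 0.
Build the Grundy sequence for stack B with g(k) = mex{g(k−s) : s ∈ {4, 5}, s ≤ k}:
g(0) = mex{} = 0
g(1) = mex{} = 0
g(2) = mex{} = 0
g(3) = mex{} = 0
g(4) = mex{0} = 1
g(5) = mex{0} = 1
g(6) = mex{0} = 1
g(7) = mex{0} = 1
g(8) = mex{0,1} = 2
g(9) = mex{1} = 0
So g(9) = 0.
For stack C, compute g(0), g(1), … with moves {5, 6}:
k:     0  1  2  3  4  5  6  7
g(k):  0  0  0  0  0  1  1  1
So g(7) = 1.
By the Sprague-Grundy theorem, the Grundy value of a sum of independent games is the XOR of the component values.
Combined value = 0 ⊕ 0 ⊕ 1 = 1.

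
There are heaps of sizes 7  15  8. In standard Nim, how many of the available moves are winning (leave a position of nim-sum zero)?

0

Compute the nim-sum pairwise:
7 ^ 15 = 8
8 ^ 8 = 0
The nim-sum is already 0, so every move leaves a nonzero nim-sum — there are no winning moves.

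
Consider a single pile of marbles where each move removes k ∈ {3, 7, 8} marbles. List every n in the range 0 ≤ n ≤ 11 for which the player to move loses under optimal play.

0, 1, 2, 6, 11

Grundy values for subtraction set {3, 7, 8}:
g(0) = mex{} = 0
g(1) = mex{} = 0
g(2) = mex{} = 0
g(3) = mex{0} = 1
g(4) = mex{0} = 1
g(5) = mex{0} = 1
g(6) = mex{1} = 0
g(7) = mex{0,1} = 2
g(8) = mex{0,1} = 2
g(9) = mex{0} = 1
g(10) = mex{0,1,2} = 3
g(11) = mex{1,2} = 0
The P-positions (g = 0) in 0..11 are 0, 1, 2, 6, 11.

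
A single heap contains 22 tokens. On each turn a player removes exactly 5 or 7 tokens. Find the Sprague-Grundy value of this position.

2

Compute g(0), g(1), … for moves {5, 7}:
k:     0  1  2  3  4  5  6  7  8  9 10 11 12 13 14 15 16 17 18 19 20 21 22
g(k):  0  0  0  0  0  1  1  1  1  1  2  2  0  0  0  0  0  1  1  1  1  1  2
So g(22) = 2.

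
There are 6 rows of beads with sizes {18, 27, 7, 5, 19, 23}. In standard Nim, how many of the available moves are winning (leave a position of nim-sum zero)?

Nim-sum: 18 XOR 27 XOR 7 XOR 5 XOR 19 XOR 23 = 15.
The overall nim-sum is X = 15. A row of size p has a winning move iff p XOR X < p (reduce it to p XOR X).
  18: 18 XOR 15 = 29 ≥ 18 — no move.
  27: 27 XOR 15 = 20 < 27 — winning move (to 20).
  7: 7 XOR 15 = 8 ≥ 7 — no move.
  5: 5 XOR 15 = 10 ≥ 5 — no move.
  19: 19 XOR 15 = 28 ≥ 19 — no move.
  23: 23 XOR 15 = 24 ≥ 23 — no move.
That gives 1 winning move.

1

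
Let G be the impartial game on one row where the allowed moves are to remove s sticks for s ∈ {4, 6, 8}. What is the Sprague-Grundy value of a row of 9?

2

Build the Grundy sequence with g(k) = mex{g(k−s) : s ∈ {4, 6, 8}, s ≤ k}:
k:     0  1  2  3  4  5  6  7  8  9
g(k):  0  0  0  0  1  1  1  1  2  2
So g(9) = 2.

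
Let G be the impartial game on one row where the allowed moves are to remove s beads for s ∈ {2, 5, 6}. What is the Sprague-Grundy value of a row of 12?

0

Compute g(0), g(1), … for moves {2, 5, 6}:
k:     0  1  2  3  4  5  6  7  8  9 10 11 12
g(k):  0  0  1  1  0  2  1  3  0  2  1  0  0
So g(12) = 0.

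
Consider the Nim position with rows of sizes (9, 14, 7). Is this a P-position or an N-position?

P-position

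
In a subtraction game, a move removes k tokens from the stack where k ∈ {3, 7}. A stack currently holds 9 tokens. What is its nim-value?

1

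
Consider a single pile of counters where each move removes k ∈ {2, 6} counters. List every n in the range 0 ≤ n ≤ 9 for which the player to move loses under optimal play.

0, 1, 4, 5, 8, 9

Build the Grundy sequence with g(k) = mex{g(k−s) : s ∈ {2, 6}, s ≤ k}:
k:     0  1  2  3  4  5  6  7  8  9
g(k):  0  0  1  1  0  0  1  1  0  0
The P-positions (g = 0) in 0..9 are 0, 1, 4, 5, 8, 9.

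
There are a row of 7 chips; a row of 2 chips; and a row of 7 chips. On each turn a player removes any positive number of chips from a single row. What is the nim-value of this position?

2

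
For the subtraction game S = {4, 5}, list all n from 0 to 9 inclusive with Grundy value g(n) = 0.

0, 1, 2, 3, 9

Grundy values for subtraction set {4, 5}:
k:     0  1  2  3  4  5  6  7  8  9
g(k):  0  0  0  0  1  1  1  1  2  0
The P-positions (g = 0) in 0..9 are 0, 1, 2, 3, 9.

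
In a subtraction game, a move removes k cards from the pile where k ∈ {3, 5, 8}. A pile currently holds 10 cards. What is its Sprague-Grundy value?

Compute g(0), g(1), … for moves {3, 5, 8}:
g(0) = mex{} = 0
g(1) = mex{} = 0
g(2) = mex{} = 0
g(3) = mex{0} = 1
g(4) = mex{0} = 1
g(5) = mex{0} = 1
g(6) = mex{0,1} = 2
g(7) = mex{0,1} = 2
g(8) = mex{0,1} = 2
g(9) = mex{0,1,2} = 3
g(10) = mex{0,1,2} = 3
So g(10) = 3.

3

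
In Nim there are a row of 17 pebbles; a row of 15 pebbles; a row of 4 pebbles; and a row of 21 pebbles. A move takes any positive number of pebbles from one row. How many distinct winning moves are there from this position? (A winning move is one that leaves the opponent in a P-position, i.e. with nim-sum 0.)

Nim-sum: 17 XOR 15 XOR 4 XOR 21 = 15.
The overall nim-sum is X = 15. A row of size p has a winning move iff p XOR X < p (reduce it to p XOR X).
  17: 17 XOR 15 = 30 ≥ 17 — no move.
  15: 15 XOR 15 = 0 < 15 — winning move (to 0).
  4: 4 XOR 15 = 11 ≥ 4 — no move.
  21: 21 XOR 15 = 26 ≥ 21 — no move.
That gives 1 winning move.

1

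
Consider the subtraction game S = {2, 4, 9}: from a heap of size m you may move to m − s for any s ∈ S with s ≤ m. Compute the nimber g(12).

Compute g(0), g(1), … for moves {2, 4, 9}:
g(0) = mex{} = 0
g(1) = mex{} = 0
g(2) = mex{0} = 1
g(3) = mex{0} = 1
g(4) = mex{0,1} = 2
g(5) = mex{0,1} = 2
g(6) = mex{1,2} = 0
g(7) = mex{1,2} = 0
g(8) = mex{0,2} = 1
g(9) = mex{0,2} = 1
g(10) = mex{0,1} = 2
g(11) = mex{0,1} = 2
g(12) = mex{1,2} = 0
So g(12) = 0.

0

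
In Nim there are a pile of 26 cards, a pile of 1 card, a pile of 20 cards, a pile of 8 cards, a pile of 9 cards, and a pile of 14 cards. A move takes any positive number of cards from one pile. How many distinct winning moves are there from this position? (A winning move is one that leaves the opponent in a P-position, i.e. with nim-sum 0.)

Nim-sum: 26 ⊕ 1 ⊕ 20 ⊕ 8 ⊕ 9 ⊕ 14 = 0.
The nim-sum is already 0, so every move leaves a nonzero nim-sum — there are no winning moves.

0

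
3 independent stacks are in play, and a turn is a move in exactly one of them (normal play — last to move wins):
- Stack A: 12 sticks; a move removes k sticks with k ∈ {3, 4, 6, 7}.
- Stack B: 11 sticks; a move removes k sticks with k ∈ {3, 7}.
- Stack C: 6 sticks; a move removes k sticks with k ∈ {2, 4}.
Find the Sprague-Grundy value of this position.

Grundy values for stack A (subtraction set {3, 4, 6, 7}):
g(0) = mex{} = 0
g(1) = mex{} = 0
g(2) = mex{} = 0
g(3) = mex{0} = 1
g(4) = mex{0} = 1
g(5) = mex{0} = 1
g(6) = mex{0,1} = 2
g(7) = mex{0,1} = 2
g(8) = mex{0,1} = 2
g(9) = mex{0,1,2} = 3
g(10) = mex{1,2} = 0
g(11) = mex{1,2} = 0
g(12) = mex{1,2,3} = 0
So g(12) = 0.
Build the Grundy sequence for stack B with g(k) = mex{g(k−s) : s ∈ {3, 7}, s ≤ k}:
k:     0  1  2  3  4  5  6  7  8  9 10 11
g(k):  0  0  0  1  1  1  0  2  2  1  0  0
So g(11) = 0.
Build the Grundy sequence for stack C with g(k) = mex{g(k−s) : s ∈ {2, 4}, s ≤ k}:
k:     0  1  2  3  4  5  6
g(k):  0  0  1  1  2  2  0
So g(6) = 0.
The value of a disjunctive sum is the nim-sum of the parts.
Combined value = 0 ⊕ 0 ⊕ 0 = 0.

0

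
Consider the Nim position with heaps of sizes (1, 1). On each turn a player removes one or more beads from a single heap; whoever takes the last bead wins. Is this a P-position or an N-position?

P-position

Compute the nim-sum pairwise:
1 ⊕ 1 = 0
The nim-sum is 0, so this is a P-position: the player to move is in a losing position under optimal play.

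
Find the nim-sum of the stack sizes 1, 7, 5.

Compute the nim-sum pairwise:
1 ^ 7 = 6
6 ^ 5 = 3

3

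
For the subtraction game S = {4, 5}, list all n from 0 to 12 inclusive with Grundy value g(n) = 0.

Compute g(0), g(1), … for moves {4, 5}:
g(0) = mex{} = 0
g(1) = mex{} = 0
g(2) = mex{} = 0
g(3) = mex{} = 0
g(4) = mex{0} = 1
g(5) = mex{0} = 1
g(6) = mex{0} = 1
g(7) = mex{0} = 1
g(8) = mex{0,1} = 2
g(9) = mex{1} = 0
g(10) = mex{1} = 0
g(11) = mex{1} = 0
g(12) = mex{1,2} = 0
The P-positions (g = 0) in 0..12 are 0, 1, 2, 3, 9, 10, 11, 12.

0, 1, 2, 3, 9, 10, 11, 12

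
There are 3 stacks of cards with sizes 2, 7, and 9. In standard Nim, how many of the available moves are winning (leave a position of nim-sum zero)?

1

Compute the nim-sum pairwise:
2 ⊕ 7 = 5
5 ⊕ 9 = 12
The overall nim-sum is X = 12. A stack of size p has a winning move iff p XOR X < p (reduce it to p XOR X).
  2: 2 XOR 12 = 14 ≥ 2 — no move.
  7: 7 XOR 12 = 11 ≥ 7 — no move.
  9: 9 XOR 12 = 5 < 9 — winning move (to 5).
That gives 1 winning move.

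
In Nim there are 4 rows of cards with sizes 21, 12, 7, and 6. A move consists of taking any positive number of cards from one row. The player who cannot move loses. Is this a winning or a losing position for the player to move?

Bitwise XOR of the heap sizes:
  10101  (21)
  01100  (12)
  00111  (7)
  00110  (6)
  -----
  11000  (24)
The nim-sum is 24 ≠ 0, so this is an N-position: the player to move can win.

Winning position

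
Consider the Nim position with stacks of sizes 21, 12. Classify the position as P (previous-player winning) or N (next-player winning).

N-position

Compute the nim-sum pairwise:
21 ^ 12 = 25
The nim-sum is 25 ≠ 0, so this is an N-position: the player to move can win.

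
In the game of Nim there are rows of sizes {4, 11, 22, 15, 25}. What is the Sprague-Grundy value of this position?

Compute the nim-sum pairwise:
4 ^ 11 = 15
15 ^ 22 = 25
25 ^ 15 = 22
22 ^ 25 = 15

15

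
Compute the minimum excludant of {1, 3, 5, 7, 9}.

0

0 is not in the set, so the mex is 0.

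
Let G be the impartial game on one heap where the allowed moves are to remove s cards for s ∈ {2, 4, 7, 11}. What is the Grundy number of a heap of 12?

3

Grundy values for subtraction set {2, 4, 7, 11}:
g(0) = mex{} = 0
g(1) = mex{} = 0
g(2) = mex{0} = 1
g(3) = mex{0} = 1
g(4) = mex{0,1} = 2
g(5) = mex{0,1} = 2
g(6) = mex{1,2} = 0
g(7) = mex{0,1,2} = 3
g(8) = mex{0,2} = 1
g(9) = mex{1,2,3} = 0
g(10) = mex{0,1} = 2
g(11) = mex{0,2,3} = 1
g(12) = mex{0,1,2} = 3
So g(12) = 3.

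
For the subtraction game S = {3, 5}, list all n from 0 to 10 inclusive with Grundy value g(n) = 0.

0, 1, 2, 8, 9, 10

Build the Grundy sequence with g(k) = mex{g(k−s) : s ∈ {3, 5}, s ≤ k}:
k:     0  1  2  3  4  5  6  7  8  9 10
g(k):  0  0  0  1  1  1  2  2  0  0  0
The P-positions (g = 0) in 0..10 are 0, 1, 2, 8, 9, 10.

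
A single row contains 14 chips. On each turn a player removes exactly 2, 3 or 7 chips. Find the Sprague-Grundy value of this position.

2

Compute g(0), g(1), … for moves {2, 3, 7}:
g(0) = mex{} = 0
g(1) = mex{} = 0
g(2) = mex{0} = 1
g(3) = mex{0} = 1
g(4) = mex{0,1} = 2
g(5) = mex{1} = 0
g(6) = mex{1,2} = 0
g(7) = mex{0,2} = 1
g(8) = mex{0} = 1
g(9) = mex{0,1} = 2
g(10) = mex{1} = 0
g(11) = mex{1,2} = 0
g(12) = mex{0,2} = 1
g(13) = mex{0} = 1
g(14) = mex{0,1} = 2
So g(14) = 2.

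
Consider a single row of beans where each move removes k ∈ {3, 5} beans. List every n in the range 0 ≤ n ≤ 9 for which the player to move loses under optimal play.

0, 1, 2, 8, 9

Build the Grundy sequence with g(k) = mex{g(k−s) : s ∈ {3, 5}, s ≤ k}:
g(0) = mex{} = 0
g(1) = mex{} = 0
g(2) = mex{} = 0
g(3) = mex{0} = 1
g(4) = mex{0} = 1
g(5) = mex{0} = 1
g(6) = mex{0,1} = 2
g(7) = mex{0,1} = 2
g(8) = mex{1} = 0
g(9) = mex{1,2} = 0
The P-positions (g = 0) in 0..9 are 0, 1, 2, 8, 9.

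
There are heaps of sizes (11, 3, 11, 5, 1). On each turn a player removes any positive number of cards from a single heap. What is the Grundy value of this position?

7

Write each in binary and XOR column by column:
  1011  (11)
  0011  (3)
  1011  (11)
  0101  (5)
  0001  (1)
  ----
  0111  (7)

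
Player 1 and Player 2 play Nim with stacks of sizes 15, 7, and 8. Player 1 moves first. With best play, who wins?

Write each in binary and XOR column by column:
  1111  (15)
  0111  (7)
  1000  (8)
  ----
  0000  (0)
The nim-sum is 0, so this is a P-position: the player to move is in a losing position under optimal play; Player 1 is about to move from it and so loses — Player 2 wins.

Player 2 wins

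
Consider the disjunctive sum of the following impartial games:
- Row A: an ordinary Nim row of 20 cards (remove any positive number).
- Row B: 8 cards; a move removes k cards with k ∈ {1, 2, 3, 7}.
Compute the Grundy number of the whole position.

20

Row A is a plain Nim row of size 20, so its Grundy value is 20.
Grundy values for row B (subtraction set {1, 2, 3, 7}):
k:     0  1  2  3  4  5  6  7  8
g(k):  0  1  2  3  0  1  2  3  0
So g(8) = 0.
The value of a disjunctive sum is the nim-sum of the parts.
Combined value = 20 XOR 0 = 20.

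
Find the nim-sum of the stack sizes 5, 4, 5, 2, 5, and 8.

11

Bitwise XOR of the heap sizes:
  0101  (5)
  0100  (4)
  0101  (5)
  0010  (2)
  0101  (5)
  1000  (8)
  ----
  1011  (11)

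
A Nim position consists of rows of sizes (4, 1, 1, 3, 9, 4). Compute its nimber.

10

Nim-sum: 4 XOR 1 XOR 1 XOR 3 XOR 9 XOR 4 = 10.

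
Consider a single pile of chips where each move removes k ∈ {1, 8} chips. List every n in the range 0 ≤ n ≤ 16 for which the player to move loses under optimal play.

0, 2, 4, 6, 9, 11, 13, 15

Grundy values for subtraction set {1, 8}:
k:     0  1  2  3  4  5  6  7  8  9 10 11 12 13 14 15 16
g(k):  0  1  0  1  0  1  0  1  2  0  1  0  1  0  1  0  1
The P-positions (g = 0) in 0..16 are 0, 2, 4, 6, 9, 11, 13, 15.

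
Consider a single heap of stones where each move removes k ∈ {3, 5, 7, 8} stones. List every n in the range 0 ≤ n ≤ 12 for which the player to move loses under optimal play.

Compute g(0), g(1), … for moves {3, 5, 7, 8}:
k:     0  1  2  3  4  5  6  7  8  9 10 11 12
g(k):  0  0  0  1  1  1  2  2  2  3  3  0  0
The P-positions (g = 0) in 0..12 are 0, 1, 2, 11, 12.

0, 1, 2, 11, 12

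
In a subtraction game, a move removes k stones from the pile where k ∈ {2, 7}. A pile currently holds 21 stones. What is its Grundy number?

Grundy values for subtraction set {2, 7}:
k:     0  1  2  3  4  5  6  7  8  9 10 11 12 13 14 15 16 17 18 19 20 21
g(k):  0  0  1  1  0  0  1  1  2  0  0  1  1  0  0  1  1  2  0  0  1  1
So g(21) = 1.

1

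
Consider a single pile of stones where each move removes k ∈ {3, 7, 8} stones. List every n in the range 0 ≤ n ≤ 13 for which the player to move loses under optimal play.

0, 1, 2, 6, 11, 12

Compute g(0), g(1), … for moves {3, 7, 8}:
k:     0  1  2  3  4  5  6  7  8  9 10 11 12 13
g(k):  0  0  0  1  1  1  0  2  2  1  3  0  0  2
The P-positions (g = 0) in 0..13 are 0, 1, 2, 6, 11, 12.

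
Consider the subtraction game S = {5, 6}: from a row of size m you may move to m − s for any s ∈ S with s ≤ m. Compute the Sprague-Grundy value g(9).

Grundy values for subtraction set {5, 6}:
g(0) = mex{} = 0
g(1) = mex{} = 0
g(2) = mex{} = 0
g(3) = mex{} = 0
g(4) = mex{} = 0
g(5) = mex{0} = 1
g(6) = mex{0} = 1
g(7) = mex{0} = 1
g(8) = mex{0} = 1
g(9) = mex{0} = 1
So g(9) = 1.

1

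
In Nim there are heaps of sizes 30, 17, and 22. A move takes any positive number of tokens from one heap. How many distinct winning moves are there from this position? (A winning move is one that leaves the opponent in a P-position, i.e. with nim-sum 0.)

3

Compute the nim-sum pairwise:
30 ^ 17 = 15
15 ^ 22 = 25
The overall nim-sum is X = 25. A heap of size p has a winning move iff p XOR X < p (reduce it to p XOR X).
  30: 30 XOR 25 = 7 < 30 — winning move (to 7).
  17: 17 XOR 25 = 8 < 17 — winning move (to 8).
  22: 22 XOR 25 = 15 < 22 — winning move (to 15).
That gives 3 winning moves.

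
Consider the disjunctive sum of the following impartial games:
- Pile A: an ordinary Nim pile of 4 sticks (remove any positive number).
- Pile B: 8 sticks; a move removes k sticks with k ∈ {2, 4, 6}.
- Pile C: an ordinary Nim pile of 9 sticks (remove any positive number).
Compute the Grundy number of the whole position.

13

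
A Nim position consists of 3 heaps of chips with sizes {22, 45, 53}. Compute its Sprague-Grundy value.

Write each in binary and XOR column by column:
  010110  (22)
  101101  (45)
  110101  (53)
  ------
  001110  (14)

14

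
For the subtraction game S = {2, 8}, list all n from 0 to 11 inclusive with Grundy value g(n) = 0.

0, 1, 4, 5, 10, 11

Build the Grundy sequence with g(k) = mex{g(k−s) : s ∈ {2, 8}, s ≤ k}:
g(0) = mex{} = 0
g(1) = mex{} = 0
g(2) = mex{0} = 1
g(3) = mex{0} = 1
g(4) = mex{1} = 0
g(5) = mex{1} = 0
g(6) = mex{0} = 1
g(7) = mex{0} = 1
g(8) = mex{0,1} = 2
g(9) = mex{0,1} = 2
g(10) = mex{1,2} = 0
g(11) = mex{1,2} = 0
The P-positions (g = 0) in 0..11 are 0, 1, 4, 5, 10, 11.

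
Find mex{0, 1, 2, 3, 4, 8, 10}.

The values 0, 1, 2, 3, 4 are all present; 5 is the first non-negative integer missing from the set.

5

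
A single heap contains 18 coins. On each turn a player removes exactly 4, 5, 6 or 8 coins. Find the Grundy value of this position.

Compute g(0), g(1), … for moves {4, 5, 6, 8}:
k:     0  1  2  3  4  5  6  7  8  9 10 11 12 13 14 15 16 17 18
g(k):  0  0  0  0  1  1  1  1  2  2  2  2  0  0  0  0  1  1  1
So g(18) = 1.

1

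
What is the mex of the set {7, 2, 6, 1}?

0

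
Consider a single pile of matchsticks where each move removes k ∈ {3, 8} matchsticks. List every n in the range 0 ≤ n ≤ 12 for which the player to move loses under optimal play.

0, 1, 2, 6, 7, 11, 12

Build the Grundy sequence with g(k) = mex{g(k−s) : s ∈ {3, 8}, s ≤ k}:
k:     0  1  2  3  4  5  6  7  8  9 10 11 12
g(k):  0  0  0  1  1  1  0  0  2  1  1  0  0
The P-positions (g = 0) in 0..12 are 0, 1, 2, 6, 7, 11, 12.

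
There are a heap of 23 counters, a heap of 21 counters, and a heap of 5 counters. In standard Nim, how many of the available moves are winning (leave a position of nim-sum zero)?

3

Nim-sum: 23 ^ 21 ^ 5 = 7.
The overall nim-sum is X = 7. A heap of size p has a winning move iff p XOR X < p (reduce it to p XOR X).
  23: 23 XOR 7 = 16 < 23 — winning move (to 16).
  21: 21 XOR 7 = 18 < 21 — winning move (to 18).
  5: 5 XOR 7 = 2 < 5 — winning move (to 2).
That gives 3 winning moves.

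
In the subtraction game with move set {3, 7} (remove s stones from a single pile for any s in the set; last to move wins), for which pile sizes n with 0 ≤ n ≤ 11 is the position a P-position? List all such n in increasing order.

0, 1, 2, 6, 10, 11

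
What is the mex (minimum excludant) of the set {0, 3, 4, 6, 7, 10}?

0 is in the set but 1 is not, so the mex is 1.

1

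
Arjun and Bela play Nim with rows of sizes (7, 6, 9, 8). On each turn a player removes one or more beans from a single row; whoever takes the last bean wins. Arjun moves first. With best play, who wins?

Bela wins

Bitwise XOR of the heap sizes:
  0111  (7)
  0110  (6)
  1001  (9)
  1000  (8)
  ----
  0000  (0)
The nim-sum is 0, so this is a P-position: the player to move is in a losing position under optimal play; Arjun is about to move from it and so loses — Bela wins.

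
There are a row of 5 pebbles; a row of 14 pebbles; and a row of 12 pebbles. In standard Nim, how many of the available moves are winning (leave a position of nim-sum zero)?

3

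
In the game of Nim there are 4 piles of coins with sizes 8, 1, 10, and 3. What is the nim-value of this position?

0

Compute the nim-sum pairwise:
8 ⊕ 1 = 9
9 ⊕ 10 = 3
3 ⊕ 3 = 0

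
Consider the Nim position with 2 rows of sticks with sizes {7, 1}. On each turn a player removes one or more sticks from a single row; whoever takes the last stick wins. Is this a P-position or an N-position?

Compute the nim-sum pairwise:
7 ⊕ 1 = 6
The nim-sum is 6 ≠ 0, so this is an N-position: the player to move can win.

N-position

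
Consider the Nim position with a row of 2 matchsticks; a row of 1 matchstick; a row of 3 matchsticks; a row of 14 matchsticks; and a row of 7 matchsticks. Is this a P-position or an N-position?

N-position

Nim-sum: 2 XOR 1 XOR 3 XOR 14 XOR 7 = 9.
The nim-sum is 9 ≠ 0, so this is an N-position: the player to move can win.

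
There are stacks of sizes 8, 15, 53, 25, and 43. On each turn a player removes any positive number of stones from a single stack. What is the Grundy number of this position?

0

In binary:
  001000  (8)
  001111  (15)
  110101  (53)
  011001  (25)
  101011  (43)
  ------
  000000  (0)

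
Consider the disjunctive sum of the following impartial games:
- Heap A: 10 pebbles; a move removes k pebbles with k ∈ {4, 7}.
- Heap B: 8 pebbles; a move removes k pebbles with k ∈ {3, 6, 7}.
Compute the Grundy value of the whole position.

0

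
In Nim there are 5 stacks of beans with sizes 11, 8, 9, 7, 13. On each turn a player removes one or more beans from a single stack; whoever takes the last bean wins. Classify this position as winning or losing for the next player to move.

Nim-sum: 11 ⊕ 8 ⊕ 9 ⊕ 7 ⊕ 13 = 0.
The nim-sum is 0, so this is a P-position: the player to move is in a losing position under optimal play.

Losing position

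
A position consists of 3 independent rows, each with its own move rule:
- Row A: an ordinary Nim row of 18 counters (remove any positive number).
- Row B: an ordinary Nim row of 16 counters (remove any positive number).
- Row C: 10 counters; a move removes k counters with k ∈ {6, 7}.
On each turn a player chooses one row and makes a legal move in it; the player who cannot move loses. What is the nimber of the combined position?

Row A is a plain Nim row of size 18, so its Grundy value is 18.
Row B is a plain Nim row of size 16, so its Grundy value is 16.
Build the Grundy sequence for row C with g(k) = mex{g(k−s) : s ∈ {6, 7}, s ≤ k}:
k:     0  1  2  3  4  5  6  7  8  9 10
g(k):  0  0  0  0  0  0  1  1  1  1  1
So g(10) = 1.
By the Sprague-Grundy theorem, the Grundy value of a sum of independent games is the XOR of the component values.
Combined value = 18 ⊕ 16 ⊕ 1 = 3.

3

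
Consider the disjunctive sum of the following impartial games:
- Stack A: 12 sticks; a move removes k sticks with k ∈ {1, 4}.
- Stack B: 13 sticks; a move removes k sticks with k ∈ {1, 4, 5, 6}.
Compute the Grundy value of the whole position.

2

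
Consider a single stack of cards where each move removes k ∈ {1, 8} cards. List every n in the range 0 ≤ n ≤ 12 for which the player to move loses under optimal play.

Compute g(0), g(1), … for moves {1, 8}:
k:     0  1  2  3  4  5  6  7  8  9 10 11 12
g(k):  0  1  0  1  0  1  0  1  2  0  1  0  1
The P-positions (g = 0) in 0..12 are 0, 2, 4, 6, 9, 11.

0, 2, 4, 6, 9, 11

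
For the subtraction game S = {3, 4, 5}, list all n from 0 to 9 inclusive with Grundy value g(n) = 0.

Compute g(0), g(1), … for moves {3, 4, 5}:
g(0) = mex{} = 0
g(1) = mex{} = 0
g(2) = mex{} = 0
g(3) = mex{0} = 1
g(4) = mex{0} = 1
g(5) = mex{0} = 1
g(6) = mex{0,1} = 2
g(7) = mex{0,1} = 2
g(8) = mex{1} = 0
g(9) = mex{1,2} = 0
The P-positions (g = 0) in 0..9 are 0, 1, 2, 8, 9.

0, 1, 2, 8, 9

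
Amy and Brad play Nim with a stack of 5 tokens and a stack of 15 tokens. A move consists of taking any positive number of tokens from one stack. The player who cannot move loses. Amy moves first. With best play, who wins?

Amy wins

Nim-sum: 5 ⊕ 15 = 10.
The nim-sum is 10 ≠ 0, so this is an N-position: the player to move can win; Amy has a winning move.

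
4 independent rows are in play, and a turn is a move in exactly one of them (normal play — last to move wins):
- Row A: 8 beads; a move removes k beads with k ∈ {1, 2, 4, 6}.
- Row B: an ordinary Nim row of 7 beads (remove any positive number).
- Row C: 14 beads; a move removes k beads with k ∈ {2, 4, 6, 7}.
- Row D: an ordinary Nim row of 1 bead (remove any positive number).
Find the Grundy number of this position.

Grundy values for row A (subtraction set {1, 2, 4, 6}):
g(0) = mex{} = 0
g(1) = mex{0} = 1
g(2) = mex{0,1} = 2
g(3) = mex{1,2} = 0
g(4) = mex{0,2} = 1
g(5) = mex{0,1} = 2
g(6) = mex{0,1,2} = 3
g(7) = mex{0,1,2,3} = 4
g(8) = mex{1,2,3,4} = 0
So g(8) = 0.
Row B is a plain Nim row of size 7, so its Grundy value is 7.
Build the Grundy sequence for row C with g(k) = mex{g(k−s) : s ∈ {2, 4, 6, 7}, s ≤ k}:
g(0) = mex{} = 0
g(1) = mex{} = 0
g(2) = mex{0} = 1
g(3) = mex{0} = 1
g(4) = mex{0,1} = 2
g(5) = mex{0,1} = 2
g(6) = mex{0,1,2} = 3
g(7) = mex{0,1,2} = 3
g(8) = mex{0,1,2,3} = 4
g(9) = mex{1,2,3} = 0
g(10) = mex{1,2,3,4} = 0
g(11) = mex{0,2,3} = 1
g(12) = mex{0,2,3,4} = 1
g(13) = mex{0,1,3} = 2
g(14) = mex{0,1,3,4} = 2
So g(14) = 2.
Row D is a plain Nim row of size 1, so its Grundy value is 1.
The value of a disjunctive sum is the nim-sum of the parts.
Combined value = 0 XOR 7 XOR 2 XOR 1 = 4.

4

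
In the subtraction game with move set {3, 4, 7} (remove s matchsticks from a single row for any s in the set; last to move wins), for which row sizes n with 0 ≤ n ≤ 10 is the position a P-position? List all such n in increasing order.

0, 1, 2, 10

Grundy values for subtraction set {3, 4, 7}:
g(0) = mex{} = 0
g(1) = mex{} = 0
g(2) = mex{} = 0
g(3) = mex{0} = 1
g(4) = mex{0} = 1
g(5) = mex{0} = 1
g(6) = mex{0,1} = 2
g(7) = mex{0,1} = 2
g(8) = mex{0,1} = 2
g(9) = mex{0,1,2} = 3
g(10) = mex{1,2} = 0
The P-positions (g = 0) in 0..10 are 0, 1, 2, 10.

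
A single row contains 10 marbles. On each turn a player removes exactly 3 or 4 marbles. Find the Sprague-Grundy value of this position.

Compute g(0), g(1), … for moves {3, 4}:
g(0) = mex{} = 0
g(1) = mex{} = 0
g(2) = mex{} = 0
g(3) = mex{0} = 1
g(4) = mex{0} = 1
g(5) = mex{0} = 1
g(6) = mex{0,1} = 2
g(7) = mex{1} = 0
g(8) = mex{1} = 0
g(9) = mex{1,2} = 0
g(10) = mex{0,2} = 1
So g(10) = 1.

1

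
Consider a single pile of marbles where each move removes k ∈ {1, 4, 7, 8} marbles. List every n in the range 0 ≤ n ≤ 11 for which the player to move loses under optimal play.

0, 2, 5, 11

Grundy values for subtraction set {1, 4, 7, 8}:
k:     0  1  2  3  4  5  6  7  8  9 10 11
g(k):  0  1  0  1  2  0  1  2  3  2  3  0
The P-positions (g = 0) in 0..11 are 0, 2, 5, 11.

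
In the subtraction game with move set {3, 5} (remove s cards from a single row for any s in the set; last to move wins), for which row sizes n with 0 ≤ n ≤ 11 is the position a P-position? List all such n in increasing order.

0, 1, 2, 8, 9, 10

Grundy values for subtraction set {3, 5}:
k:     0  1  2  3  4  5  6  7  8  9 10 11
g(k):  0  0  0  1  1  1  2  2  0  0  0  1
The P-positions (g = 0) in 0..11 are 0, 1, 2, 8, 9, 10.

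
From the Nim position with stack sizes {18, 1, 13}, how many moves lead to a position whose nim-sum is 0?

1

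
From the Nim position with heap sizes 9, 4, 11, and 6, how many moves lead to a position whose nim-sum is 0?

0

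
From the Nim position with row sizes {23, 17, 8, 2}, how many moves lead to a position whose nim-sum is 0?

1

Nim-sum: 23 ^ 17 ^ 8 ^ 2 = 12.
The overall nim-sum is X = 12. A row of size p has a winning move iff p XOR X < p (reduce it to p XOR X).
  23: 23 XOR 12 = 27 ≥ 23 — no move.
  17: 17 XOR 12 = 29 ≥ 17 — no move.
  8: 8 XOR 12 = 4 < 8 — winning move (to 4).
  2: 2 XOR 12 = 14 ≥ 2 — no move.
That gives 1 winning move.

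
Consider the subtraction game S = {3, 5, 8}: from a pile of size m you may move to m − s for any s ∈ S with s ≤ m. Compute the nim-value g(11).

0

Grundy values for subtraction set {3, 5, 8}:
k:     0  1  2  3  4  5  6  7  8  9 10 11
g(k):  0  0  0  1  1  1  2  2  2  3  3  0
So g(11) = 0.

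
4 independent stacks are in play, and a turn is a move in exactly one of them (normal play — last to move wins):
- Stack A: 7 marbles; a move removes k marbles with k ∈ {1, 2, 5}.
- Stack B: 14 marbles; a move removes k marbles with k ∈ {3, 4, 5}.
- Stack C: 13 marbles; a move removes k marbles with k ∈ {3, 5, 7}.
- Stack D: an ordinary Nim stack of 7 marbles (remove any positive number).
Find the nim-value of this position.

5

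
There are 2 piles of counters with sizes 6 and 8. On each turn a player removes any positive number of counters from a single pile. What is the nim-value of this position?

14

In binary:
  0110  (6)
  1000  (8)
  ----
  1110  (14)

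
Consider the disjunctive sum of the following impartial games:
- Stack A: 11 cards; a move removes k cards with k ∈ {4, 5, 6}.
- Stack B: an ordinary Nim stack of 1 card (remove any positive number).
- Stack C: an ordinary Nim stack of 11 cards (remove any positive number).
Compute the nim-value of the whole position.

Build the Grundy sequence for stack A with g(k) = mex{g(k−s) : s ∈ {4, 5, 6}, s ≤ k}:
k:     0  1  2  3  4  5  6  7  8  9 10 11
g(k):  0  0  0  0  1  1  1  1  2  2  0  0
So g(11) = 0.
Stack B is a plain Nim stack of size 1, so its Grundy value is 1.
Stack C is a plain Nim stack of size 11, so its Grundy value is 11.
The value of a disjunctive sum is the nim-sum of the parts.
Combined value = 0 ⊕ 1 ⊕ 11 = 10.

10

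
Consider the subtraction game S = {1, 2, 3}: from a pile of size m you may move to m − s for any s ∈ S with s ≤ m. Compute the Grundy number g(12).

Compute g(0), g(1), … for moves {1, 2, 3}:
k:     0  1  2  3  4  5  6  7  8  9 10 11 12
g(k):  0  1  2  3  0  1  2  3  0  1  2  3  0
So g(12) = 0.

0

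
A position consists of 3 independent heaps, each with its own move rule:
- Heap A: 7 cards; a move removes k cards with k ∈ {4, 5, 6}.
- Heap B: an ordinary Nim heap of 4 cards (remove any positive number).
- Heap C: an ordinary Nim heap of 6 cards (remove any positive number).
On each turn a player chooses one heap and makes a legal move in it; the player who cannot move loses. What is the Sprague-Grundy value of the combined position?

3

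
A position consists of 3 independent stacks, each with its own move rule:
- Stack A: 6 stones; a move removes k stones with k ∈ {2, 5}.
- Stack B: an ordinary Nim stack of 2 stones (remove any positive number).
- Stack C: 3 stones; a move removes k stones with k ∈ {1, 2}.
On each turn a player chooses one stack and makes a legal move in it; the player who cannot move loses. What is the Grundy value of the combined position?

3

For stack A, compute g(0), g(1), … with moves {2, 5}:
k:     0  1  2  3  4  5  6
g(k):  0  0  1  1  0  2  1
So g(6) = 1.
Stack B is a plain Nim stack of size 2, so its Grundy value is 2.
For stack C, compute g(0), g(1), … with moves {1, 2}:
g(0) = mex{} = 0
g(1) = mex{0} = 1
g(2) = mex{0,1} = 2
g(3) = mex{1,2} = 0
So g(3) = 0.
The value of a disjunctive sum is the nim-sum of the parts.
Combined value = 1 ⊕ 2 ⊕ 0 = 3.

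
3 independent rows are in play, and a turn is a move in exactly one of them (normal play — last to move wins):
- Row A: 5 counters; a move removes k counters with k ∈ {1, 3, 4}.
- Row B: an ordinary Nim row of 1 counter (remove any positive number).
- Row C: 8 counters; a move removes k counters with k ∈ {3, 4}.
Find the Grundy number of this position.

2

Build the Grundy sequence for row A with g(k) = mex{g(k−s) : s ∈ {1, 3, 4}, s ≤ k}:
k:     0  1  2  3  4  5
g(k):  0  1  0  1  2  3
So g(5) = 3.
Row B is a plain Nim row of size 1, so its Grundy value is 1.
Build the Grundy sequence for row C with g(k) = mex{g(k−s) : s ∈ {3, 4}, s ≤ k}:
k:     0  1  2  3  4  5  6  7  8
g(k):  0  0  0  1  1  1  2  0  0
So g(8) = 0.
The value of a disjunctive sum is the nim-sum of the parts.
Combined value = 3 ⊕ 1 ⊕ 0 = 2.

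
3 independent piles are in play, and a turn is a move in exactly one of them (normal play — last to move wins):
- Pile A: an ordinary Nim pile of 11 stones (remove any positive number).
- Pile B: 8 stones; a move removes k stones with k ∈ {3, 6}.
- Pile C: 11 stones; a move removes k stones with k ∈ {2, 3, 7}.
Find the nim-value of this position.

Pile A is a plain Nim pile of size 11, so its Grundy value is 11.
Grundy values for pile B (subtraction set {3, 6}):
k:     0  1  2  3  4  5  6  7  8
g(k):  0  0  0  1  1  1  2  2  2
So g(8) = 2.
Build the Grundy sequence for pile C with g(k) = mex{g(k−s) : s ∈ {2, 3, 7}, s ≤ k}:
k:     0  1  2  3  4  5  6  7  8  9 10 11
g(k):  0  0  1  1  2  0  0  1  1  2  0  0
So g(11) = 0.
By the Sprague-Grundy theorem, the Grundy value of a sum of independent games is the XOR of the component values.
Combined value = 11 ⊕ 2 ⊕ 0 = 9.

9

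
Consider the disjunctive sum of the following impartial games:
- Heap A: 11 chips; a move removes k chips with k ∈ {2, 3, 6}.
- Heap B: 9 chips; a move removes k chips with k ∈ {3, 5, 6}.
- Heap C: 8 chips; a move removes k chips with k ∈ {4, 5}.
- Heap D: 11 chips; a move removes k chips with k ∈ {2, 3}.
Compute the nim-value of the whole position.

3

For heap A, compute g(0), g(1), … with moves {2, 3, 6}:
g(0) = mex{} = 0
g(1) = mex{} = 0
g(2) = mex{0} = 1
g(3) = mex{0} = 1
g(4) = mex{0,1} = 2
g(5) = mex{1} = 0
g(6) = mex{0,1,2} = 3
g(7) = mex{0,2} = 1
g(8) = mex{0,1,3} = 2
g(9) = mex{1,3} = 0
g(10) = mex{1,2} = 0
g(11) = mex{0,2} = 1
So g(11) = 1.
Build the Grundy sequence for heap B with g(k) = mex{g(k−s) : s ∈ {3, 5, 6}, s ≤ k}:
g(0) = mex{} = 0
g(1) = mex{} = 0
g(2) = mex{} = 0
g(3) = mex{0} = 1
g(4) = mex{0} = 1
g(5) = mex{0} = 1
g(6) = mex{0,1} = 2
g(7) = mex{0,1} = 2
g(8) = mex{0,1} = 2
g(9) = mex{1,2} = 0
So g(9) = 0.
Grundy values for heap C (subtraction set {4, 5}):
k:     0  1  2  3  4  5  6  7  8
g(k):  0  0  0  0  1  1  1  1  2
So g(8) = 2.
Build the Grundy sequence for heap D with g(k) = mex{g(k−s) : s ∈ {2, 3}, s ≤ k}:
g(0) = mex{} = 0
g(1) = mex{} = 0
g(2) = mex{0} = 1
g(3) = mex{0} = 1
g(4) = mex{0,1} = 2
g(5) = mex{1} = 0
g(6) = mex{1,2} = 0
g(7) = mex{0,2} = 1
g(8) = mex{0} = 1
g(9) = mex{0,1} = 2
g(10) = mex{1} = 0
g(11) = mex{1,2} = 0
So g(11) = 0.
By the Sprague-Grundy theorem, the Grundy value of a sum of independent games is the XOR of the component values.
Combined value = 1 XOR 0 XOR 2 XOR 0 = 3.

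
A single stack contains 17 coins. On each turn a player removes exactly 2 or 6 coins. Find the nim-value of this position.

0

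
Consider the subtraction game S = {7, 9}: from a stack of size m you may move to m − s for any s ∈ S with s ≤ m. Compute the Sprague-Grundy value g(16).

0

Grundy values for subtraction set {7, 9}:
k:     0  1  2  3  4  5  6  7  8  9 10 11 12 13 14 15 16
g(k):  0  0  0  0  0  0  0  1  1  1  1  1  1  1  2  2  0
So g(16) = 0.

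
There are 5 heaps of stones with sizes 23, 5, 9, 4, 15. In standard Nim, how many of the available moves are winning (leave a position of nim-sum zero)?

In binary:
  10111  (23)
  00101  (5)
  01001  (9)
  00100  (4)
  01111  (15)
  -----
  10000  (16)
The overall nim-sum is X = 16. A heap of size p has a winning move iff p XOR X < p (reduce it to p XOR X).
  23: 23 XOR 16 = 7 < 23 — winning move (to 7).
  5: 5 XOR 16 = 21 ≥ 5 — no move.
  9: 9 XOR 16 = 25 ≥ 9 — no move.
  4: 4 XOR 16 = 20 ≥ 4 — no move.
  15: 15 XOR 16 = 31 ≥ 15 — no move.
That gives 1 winning move.

1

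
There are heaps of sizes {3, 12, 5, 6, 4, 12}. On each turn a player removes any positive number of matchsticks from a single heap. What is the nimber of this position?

Nim-sum: 3 XOR 12 XOR 5 XOR 6 XOR 4 XOR 12 = 4.

4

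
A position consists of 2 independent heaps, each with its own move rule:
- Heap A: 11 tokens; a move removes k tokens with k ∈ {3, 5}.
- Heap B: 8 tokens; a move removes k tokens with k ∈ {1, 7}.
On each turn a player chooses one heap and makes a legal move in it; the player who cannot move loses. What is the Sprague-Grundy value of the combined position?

1

Grundy values for heap A (subtraction set {3, 5}):
g(0) = mex{} = 0
g(1) = mex{} = 0
g(2) = mex{} = 0
g(3) = mex{0} = 1
g(4) = mex{0} = 1
g(5) = mex{0} = 1
g(6) = mex{0,1} = 2
g(7) = mex{0,1} = 2
g(8) = mex{1} = 0
g(9) = mex{1,2} = 0
g(10) = mex{1,2} = 0
g(11) = mex{0,2} = 1
So g(11) = 1.
For heap B, compute g(0), g(1), … with moves {1, 7}:
k:     0  1  2  3  4  5  6  7  8
g(k):  0  1  0  1  0  1  0  1  0
So g(8) = 0.
The value of a disjunctive sum is the nim-sum of the parts.
Combined value = 1 ⊕ 0 = 1.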